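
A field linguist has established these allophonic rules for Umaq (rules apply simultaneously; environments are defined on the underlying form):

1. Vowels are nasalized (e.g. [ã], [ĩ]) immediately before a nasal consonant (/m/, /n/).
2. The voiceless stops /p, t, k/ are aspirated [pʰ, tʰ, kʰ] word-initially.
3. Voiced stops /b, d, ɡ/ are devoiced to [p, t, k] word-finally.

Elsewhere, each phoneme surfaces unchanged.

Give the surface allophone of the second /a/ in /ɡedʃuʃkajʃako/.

[a]

/a/ (between /ʃ/ and /k/) is in the target of rule 1 but the environment (before a nasal consonant) is not met → [a].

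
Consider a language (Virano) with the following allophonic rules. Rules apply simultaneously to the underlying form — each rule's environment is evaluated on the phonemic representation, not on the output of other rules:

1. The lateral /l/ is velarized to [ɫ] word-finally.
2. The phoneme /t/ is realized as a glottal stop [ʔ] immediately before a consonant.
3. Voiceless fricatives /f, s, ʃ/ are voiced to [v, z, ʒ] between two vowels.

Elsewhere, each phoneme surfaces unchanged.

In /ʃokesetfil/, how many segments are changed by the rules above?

3

Segments that undergo a rule: /s/ → [z] (rule 3); /t/ → [ʔ] (rule 2); /l/ → [ɫ] (rule 1).
All other segments surface unchanged.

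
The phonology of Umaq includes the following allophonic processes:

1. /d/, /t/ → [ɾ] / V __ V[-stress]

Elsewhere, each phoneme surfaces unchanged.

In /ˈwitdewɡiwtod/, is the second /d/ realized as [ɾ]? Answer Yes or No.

/d/ (word-final): rule 1 targets it, but not between a vowel and a following unstressed vowel → unchanged [d].
The actual realization is [d], not [ɾ].

No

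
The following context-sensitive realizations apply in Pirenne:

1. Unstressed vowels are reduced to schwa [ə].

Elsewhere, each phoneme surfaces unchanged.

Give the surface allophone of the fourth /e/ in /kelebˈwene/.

/e/ — word-final, in an unstressed syllable — surfaces as [ə] (rule 1).

[ə]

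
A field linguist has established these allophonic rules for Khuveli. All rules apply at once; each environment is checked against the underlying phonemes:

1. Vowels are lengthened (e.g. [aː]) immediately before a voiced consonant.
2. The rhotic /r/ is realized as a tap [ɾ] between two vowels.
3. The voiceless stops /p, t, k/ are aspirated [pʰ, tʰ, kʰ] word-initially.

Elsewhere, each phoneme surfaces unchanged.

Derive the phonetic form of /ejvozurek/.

/e/ (word-initial): before a voiced consonant, so rule 1 applies → [eː].
/j/ stays [j].
/v/ (between /j/ and /o/): no rule targets it → [v].
Rule 1 applies to /o/ (between /v/ and /z/: before a voiced consonant) → [oː].
/z/ (between /o/ and /u/) is unaffected → [z].
Rule 1 applies to /u/ (between /z/ and /r/: before a voiced consonant) → [uː].
/r/ meets the environment for rule 2 (between two vowels) → [ɾ].
/e/ (between /r/ and /k/) is in the target of rule 1 but the environment (before a voiced consonant) is not met → [e].
/k/ (word-final) fails the environment for rule 3, so it stays [k].

[eːjvoːzuːɾek]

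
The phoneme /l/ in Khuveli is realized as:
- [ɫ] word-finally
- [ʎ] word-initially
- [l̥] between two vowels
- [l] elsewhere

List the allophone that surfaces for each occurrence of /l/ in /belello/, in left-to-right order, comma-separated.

Occurrence 1 (position 3): between two vowels → [l̥].
Occurrence 2 (position 5): no conditioning environment matches → elsewhere allophone [l].
Occurrence 3 (position 6): no conditioning environment matches → elsewhere allophone [l].

[l̥], [l], [l]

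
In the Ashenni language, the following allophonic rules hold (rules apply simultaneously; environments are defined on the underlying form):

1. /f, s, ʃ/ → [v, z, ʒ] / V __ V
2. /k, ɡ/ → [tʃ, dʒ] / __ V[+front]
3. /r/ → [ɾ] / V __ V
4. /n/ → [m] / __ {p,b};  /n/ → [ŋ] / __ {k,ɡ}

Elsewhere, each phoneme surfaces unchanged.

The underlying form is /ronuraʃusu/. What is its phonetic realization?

[ronuɾaʒuzu]

/r/ (word-initial): rule 3 targets it, but not between two vowels → unchanged [r].
/n/ (between /o/ and /u/) is in the target of rule 4 but the environment (before a labial or velar stop) is not met → [n].
/r/ — between /u/ and /a/, between two vowels — surfaces as [ɾ] (rule 3).
/ʃ/ — between /a/ and /u/, between two vowels — surfaces as [ʒ] (rule 1).
/s/ meets the environment for rule 1 (between two vowels) → [z].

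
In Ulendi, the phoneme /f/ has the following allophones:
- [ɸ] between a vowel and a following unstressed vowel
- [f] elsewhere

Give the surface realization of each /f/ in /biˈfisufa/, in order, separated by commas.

Occurrence 1 (position 3): no conditioning environment matches → elsewhere allophone [f].
Occurrence 2 (position 7): between a vowel and a following unstressed vowel → [ɸ].

[f], [ɸ]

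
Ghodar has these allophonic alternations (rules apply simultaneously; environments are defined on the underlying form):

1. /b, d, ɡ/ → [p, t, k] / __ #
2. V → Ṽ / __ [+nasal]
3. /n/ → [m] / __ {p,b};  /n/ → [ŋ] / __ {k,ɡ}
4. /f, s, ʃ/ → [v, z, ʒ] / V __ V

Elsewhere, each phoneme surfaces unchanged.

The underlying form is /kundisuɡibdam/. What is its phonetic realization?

[kũndizuɡibdãm]

/k/ (word-initial): no rule targets it → [k].
Rule 2 applies to /u/ (between /k/ and /n/: before a nasal consonant) → [ũ].
/n/ — between /u/ and /d/; rule 3 does not apply here → [n].
/d/ (between /n/ and /i/): rule 1 targets it, but not word-finally → unchanged [d].
/i/ — between /d/ and /s/; rule 2 does not apply here → [i].
/s/ meets the environment for rule 4 (between two vowels) → [z].
/u/ — between /s/ and /ɡ/; rule 2 does not apply here → [u].
/ɡ/ (between /u/ and /i/) is in the target of rule 1 but the environment (word-finally) is not met → [ɡ].
/i/ (between /ɡ/ and /b/) is in the target of rule 2 but the environment (before a nasal consonant) is not met → [i].
/b/ (between /i/ and /d/) is in the target of rule 1 but the environment (word-finally) is not met → [b].
/d/ (between /b/ and /a/) fails the environment for rule 1, so it stays [d].
/a/ — between /d/ and /m/, before a nasal consonant — surfaces as [ã] (rule 2).
/m/ stays [m].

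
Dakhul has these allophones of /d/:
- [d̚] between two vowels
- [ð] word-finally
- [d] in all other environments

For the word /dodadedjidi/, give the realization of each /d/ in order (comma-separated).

[d], [d̚], [d̚], [d], [d̚]

Occurrence 1 (position 1): no conditioning environment matches → elsewhere allophone [d].
Occurrence 2 (position 3): between two vowels → [d̚].
Occurrence 3 (position 5): between two vowels → [d̚].
Occurrence 4 (position 7): no conditioning environment matches → elsewhere allophone [d].
Occurrence 5 (position 10): between two vowels → [d̚].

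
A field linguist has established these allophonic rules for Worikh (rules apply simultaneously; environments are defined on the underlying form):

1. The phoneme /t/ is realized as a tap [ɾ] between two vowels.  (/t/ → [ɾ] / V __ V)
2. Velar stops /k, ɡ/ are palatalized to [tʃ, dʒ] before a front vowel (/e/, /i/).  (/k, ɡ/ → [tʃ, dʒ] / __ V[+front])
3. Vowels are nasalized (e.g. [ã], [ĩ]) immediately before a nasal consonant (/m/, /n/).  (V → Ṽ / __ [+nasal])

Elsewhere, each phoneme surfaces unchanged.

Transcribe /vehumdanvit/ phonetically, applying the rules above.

/v/ (word-initial): no rule targets it → [v].
/e/ — between /v/ and /h/; rule 3 does not apply here → [e].
/h/ stays [h].
/u/ meets the environment for rule 3 (before a nasal consonant) → [ũ].
/m/ (between /u/ and /d/): no rule targets it → [m].
/d/ (between /m/ and /a/) is unaffected → [d].
/a/ meets the environment for rule 3 (before a nasal consonant) → [ã].
/n/ (between /a/ and /v/) is unaffected → [n].
/v/ stays [v].
/i/ (between /v/ and /t/) fails the environment for rule 3, so it stays [i].
/t/ (word-final): rule 1 targets it, but not between two vowels → unchanged [t].

[vehũmdãnvit]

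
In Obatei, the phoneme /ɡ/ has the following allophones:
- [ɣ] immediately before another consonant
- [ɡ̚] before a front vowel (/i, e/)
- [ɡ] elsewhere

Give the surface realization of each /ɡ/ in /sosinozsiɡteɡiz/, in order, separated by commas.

Occurrence 1 (position 10): immediately before another consonant → [ɣ].
Occurrence 2 (position 13): before a front vowel (/i, e/) → [ɡ̚].

[ɣ], [ɡ̚]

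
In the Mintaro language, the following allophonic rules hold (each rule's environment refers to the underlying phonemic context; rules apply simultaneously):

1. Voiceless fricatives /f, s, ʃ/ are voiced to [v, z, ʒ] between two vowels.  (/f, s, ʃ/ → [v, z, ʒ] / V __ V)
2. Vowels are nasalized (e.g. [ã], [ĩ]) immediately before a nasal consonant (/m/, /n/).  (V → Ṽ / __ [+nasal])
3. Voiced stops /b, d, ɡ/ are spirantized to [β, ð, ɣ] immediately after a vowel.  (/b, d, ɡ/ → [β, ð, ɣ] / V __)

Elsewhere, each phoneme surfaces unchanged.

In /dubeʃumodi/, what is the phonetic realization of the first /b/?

[β]

/b/ meets the environment for rule 3 (immediately after a vowel) → [β].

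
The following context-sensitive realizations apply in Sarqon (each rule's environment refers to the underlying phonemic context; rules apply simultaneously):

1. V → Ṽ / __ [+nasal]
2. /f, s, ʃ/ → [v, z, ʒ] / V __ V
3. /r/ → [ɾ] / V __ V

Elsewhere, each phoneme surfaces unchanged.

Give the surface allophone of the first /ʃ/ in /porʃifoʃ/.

/ʃ/ (between /r/ and /i/) is in the target of rule 2 but the environment (between two vowels) is not met → [ʃ].

[ʃ]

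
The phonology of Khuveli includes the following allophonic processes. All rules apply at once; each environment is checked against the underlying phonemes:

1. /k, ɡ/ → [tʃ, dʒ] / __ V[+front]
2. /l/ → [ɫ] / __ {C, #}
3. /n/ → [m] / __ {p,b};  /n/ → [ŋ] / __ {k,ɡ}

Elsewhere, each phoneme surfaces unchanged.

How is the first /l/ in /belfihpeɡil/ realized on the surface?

/l/ (between /e/ and /f/) occurs word-finally or immediately before a consonant → [ɫ] by rule 2.

[ɫ]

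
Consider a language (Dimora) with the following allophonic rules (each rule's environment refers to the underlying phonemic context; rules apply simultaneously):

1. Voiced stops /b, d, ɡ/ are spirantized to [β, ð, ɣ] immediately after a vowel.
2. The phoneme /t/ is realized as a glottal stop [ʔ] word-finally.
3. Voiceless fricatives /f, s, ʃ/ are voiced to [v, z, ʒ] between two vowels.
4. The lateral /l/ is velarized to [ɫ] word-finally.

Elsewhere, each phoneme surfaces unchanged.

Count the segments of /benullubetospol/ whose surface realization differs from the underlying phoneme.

2

Segments that undergo a rule: /b/ → [β] (rule 1); /l/ → [ɫ] (rule 4).
All other segments surface unchanged.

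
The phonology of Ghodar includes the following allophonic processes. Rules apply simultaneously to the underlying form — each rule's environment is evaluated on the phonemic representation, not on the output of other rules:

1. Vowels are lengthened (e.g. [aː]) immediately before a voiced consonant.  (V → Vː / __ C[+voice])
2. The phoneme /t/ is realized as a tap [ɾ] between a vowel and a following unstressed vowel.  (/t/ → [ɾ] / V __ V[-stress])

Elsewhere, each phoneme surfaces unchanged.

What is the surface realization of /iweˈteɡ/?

/i/ (word-initial) occurs before a voiced consonant → [iː] by rule 1.
/w/ (between /i/ and /e/) is unaffected → [w].
/e/ (between /w/ and /t/): rule 1 targets it, but not before a voiced consonant → unchanged [e].
/t/ — between /e/ and /e/; rule 2 does not apply here → [t].
Rule 1 applies to /e/ (between /t/ and /ɡ/: before a voiced consonant) → [eː].
/ɡ/ (word-final) is unaffected → [ɡ].

[iːweˈteːɡ]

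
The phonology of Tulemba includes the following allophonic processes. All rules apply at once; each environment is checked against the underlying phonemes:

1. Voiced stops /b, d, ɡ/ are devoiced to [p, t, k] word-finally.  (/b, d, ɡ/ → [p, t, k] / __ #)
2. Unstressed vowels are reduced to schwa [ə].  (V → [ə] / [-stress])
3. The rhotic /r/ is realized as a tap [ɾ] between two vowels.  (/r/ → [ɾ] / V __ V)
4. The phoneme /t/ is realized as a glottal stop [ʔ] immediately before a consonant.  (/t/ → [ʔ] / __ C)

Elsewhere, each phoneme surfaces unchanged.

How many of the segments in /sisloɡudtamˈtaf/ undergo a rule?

Segments that undergo a rule: /i/ → [ə] (rule 2); /o/ → [ə] (rule 2); /u/ → [ə] (rule 2); /a/ → [ə] (rule 2).
All other segments surface unchanged.

4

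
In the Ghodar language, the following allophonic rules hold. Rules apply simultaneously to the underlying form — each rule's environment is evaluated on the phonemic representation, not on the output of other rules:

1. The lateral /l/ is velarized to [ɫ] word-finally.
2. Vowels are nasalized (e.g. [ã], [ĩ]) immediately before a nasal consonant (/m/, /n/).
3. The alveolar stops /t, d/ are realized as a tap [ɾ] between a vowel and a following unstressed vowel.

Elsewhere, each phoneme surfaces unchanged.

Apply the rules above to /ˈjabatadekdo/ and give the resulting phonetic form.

/j/ stays [j].
/a/ (between /j/ and /b/) fails the environment for rule 2, so it stays [a].
/b/ (between /a/ and /a/) is unaffected → [b].
/a/ (between /b/ and /t/): rule 2 targets it, but not before a nasal consonant → unchanged [a].
/t/ meets the environment for rule 3 (between a vowel and a following unstressed vowel) → [ɾ].
/a/ (between /t/ and /d/): rule 2 targets it, but not before a nasal consonant → unchanged [a].
Rule 3 applies to /d/ (between /a/ and /e/: between a vowel and a following unstressed vowel) → [ɾ].
/e/ (between /d/ and /k/): rule 2 targets it, but not before a nasal consonant → unchanged [e].
/k/ — not in any rule's target class → [k].
/d/ (between /k/ and /o/): rule 3 targets it, but not between a vowel and a following unstressed vowel → unchanged [d].
/o/ (word-final) fails the environment for rule 2, so it stays [o].

[ˈjabaɾaɾekdo]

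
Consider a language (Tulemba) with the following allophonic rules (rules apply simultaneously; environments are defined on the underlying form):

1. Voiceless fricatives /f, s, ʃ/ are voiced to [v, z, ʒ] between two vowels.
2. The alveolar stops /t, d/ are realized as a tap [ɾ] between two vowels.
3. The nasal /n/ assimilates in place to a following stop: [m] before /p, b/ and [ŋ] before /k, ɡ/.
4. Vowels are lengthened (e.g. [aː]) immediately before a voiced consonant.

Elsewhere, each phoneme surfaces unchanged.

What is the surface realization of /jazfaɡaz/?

/j/ (word-initial) is unaffected → [j].
/a/ (between /j/ and /z/) occurs before a voiced consonant → [aː] by rule 4.
/z/ (between /a/ and /f/) is unaffected → [z].
/f/ (between /z/ and /a/) fails the environment for rule 1, so it stays [f].
/a/ (between /f/ and /ɡ/): before a voiced consonant, so rule 4 applies → [aː].
/ɡ/ (between /a/ and /a/): no rule targets it → [ɡ].
/a/ (between /ɡ/ and /z/) occurs before a voiced consonant → [aː] by rule 4.
/z/ — not in any rule's target class → [z].

[jaːzfaːɡaːz]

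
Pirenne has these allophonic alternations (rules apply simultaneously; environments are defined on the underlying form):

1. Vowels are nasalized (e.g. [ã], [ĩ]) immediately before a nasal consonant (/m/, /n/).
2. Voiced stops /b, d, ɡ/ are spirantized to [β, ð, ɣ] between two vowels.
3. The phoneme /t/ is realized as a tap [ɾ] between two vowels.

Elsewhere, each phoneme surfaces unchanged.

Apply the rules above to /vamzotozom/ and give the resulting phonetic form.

/v/ — not in any rule's target class → [v].
/a/ (between /v/ and /m/) occurs before a nasal consonant → [ã] by rule 1.
/m/ (between /a/ and /z/): no rule targets it → [m].
/z/ (between /m/ and /o/): no rule targets it → [z].
/o/ — between /z/ and /t/; rule 1 does not apply here → [o].
/t/ (between /o/ and /o/) occurs between two vowels → [ɾ] by rule 3.
/o/ (between /t/ and /z/): rule 1 targets it, but not before a nasal consonant → unchanged [o].
/z/ (between /o/ and /o/) is unaffected → [z].
Rule 1 applies to /o/ (between /z/ and /m/: before a nasal consonant) → [õ].
/m/ (word-final): no rule targets it → [m].

[vãmzoɾozõm]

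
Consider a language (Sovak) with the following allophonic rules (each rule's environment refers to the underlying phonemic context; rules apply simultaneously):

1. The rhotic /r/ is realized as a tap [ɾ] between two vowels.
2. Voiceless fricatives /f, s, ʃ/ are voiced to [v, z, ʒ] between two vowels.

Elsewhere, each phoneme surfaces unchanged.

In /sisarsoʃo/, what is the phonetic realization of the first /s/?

/s/ (word-initial) is in the target of rule 2 but the environment (between two vowels) is not met → [s].

[s]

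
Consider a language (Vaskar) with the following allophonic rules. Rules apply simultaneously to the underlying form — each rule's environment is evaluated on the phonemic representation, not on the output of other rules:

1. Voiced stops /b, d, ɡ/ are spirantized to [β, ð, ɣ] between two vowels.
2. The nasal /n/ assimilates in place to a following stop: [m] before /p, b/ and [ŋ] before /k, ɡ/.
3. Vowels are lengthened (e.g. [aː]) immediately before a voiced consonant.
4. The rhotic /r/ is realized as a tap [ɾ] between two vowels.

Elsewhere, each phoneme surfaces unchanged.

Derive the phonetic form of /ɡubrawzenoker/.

/ɡ/ (word-initial) is in the target of rule 1 but the environment (between two vowels) is not met → [ɡ].
Rule 3 applies to /u/ (between /ɡ/ and /b/: before a voiced consonant) → [uː].
/b/ (between /u/ and /r/): rule 1 targets it, but not between two vowels → unchanged [b].
/r/ — between /b/ and /a/; rule 4 does not apply here → [r].
/a/ meets the environment for rule 3 (before a voiced consonant) → [aː].
/w/ (between /a/ and /z/): no rule targets it → [w].
/z/ stays [z].
/e/ — between /z/ and /n/, before a voiced consonant — surfaces as [eː] (rule 3).
/n/ (between /e/ and /o/): rule 2 targets it, but not before a labial or velar stop → unchanged [n].
/o/ (between /n/ and /k/) is in the target of rule 3 but the environment (before a voiced consonant) is not met → [o].
/k/ (between /o/ and /e/) is unaffected → [k].
/e/ — between /k/ and /r/, before a voiced consonant — surfaces as [eː] (rule 3).
/r/ (word-final): rule 4 targets it, but not between two vowels → unchanged [r].

[ɡuːbraːwzeːnokeːr]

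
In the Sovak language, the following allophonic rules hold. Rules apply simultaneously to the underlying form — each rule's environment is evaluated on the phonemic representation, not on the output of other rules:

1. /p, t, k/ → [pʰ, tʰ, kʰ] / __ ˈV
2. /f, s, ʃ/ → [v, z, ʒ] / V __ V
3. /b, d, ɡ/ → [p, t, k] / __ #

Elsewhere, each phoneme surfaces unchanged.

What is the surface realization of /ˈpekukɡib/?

[ˈpʰekukɡip]

Rule 1 applies to /p/ (word-initial: immediately before a stressed vowel) → [pʰ].
/e/ (between /p/ and /k/) is unaffected → [e].
/k/ (between /e/ and /u/): rule 1 targets it, but not immediately before a stressed vowel → unchanged [k].
/u/ stays [u].
/k/ — between /u/ and /ɡ/; rule 1 does not apply here → [k].
/ɡ/ (between /k/ and /i/) fails the environment for rule 3, so it stays [ɡ].
/i/ (between /ɡ/ and /b/) is unaffected → [i].
/b/ (word-final) occurs word-finally → [p] by rule 3.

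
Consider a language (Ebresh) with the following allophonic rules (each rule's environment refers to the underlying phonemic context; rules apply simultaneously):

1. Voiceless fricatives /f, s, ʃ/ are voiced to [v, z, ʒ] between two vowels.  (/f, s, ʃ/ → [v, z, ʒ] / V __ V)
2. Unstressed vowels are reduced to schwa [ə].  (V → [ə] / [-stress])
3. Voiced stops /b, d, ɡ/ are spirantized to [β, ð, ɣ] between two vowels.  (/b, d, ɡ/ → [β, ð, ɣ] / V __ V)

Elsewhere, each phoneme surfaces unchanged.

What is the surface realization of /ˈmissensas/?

[ˈmissənsəs]

/m/ (word-initial) is unaffected → [m].
/i/ (between /m/ and /s/) is in the target of rule 2 but the environment (in an unstressed syllable) is not met → [i].
/s/ — between /i/ and /s/; rule 1 does not apply here → [s].
/s/ (between /s/ and /e/) fails the environment for rule 1, so it stays [s].
/e/ (between /s/ and /n/): in an unstressed syllable, so rule 2 applies → [ə].
/n/ (between /e/ and /s/): no rule targets it → [n].
/s/ (between /n/ and /a/): rule 1 targets it, but not between two vowels → unchanged [s].
/a/ (between /s/ and /s/): in an unstressed syllable, so rule 2 applies → [ə].
/s/ (word-final) is in the target of rule 1 but the environment (between two vowels) is not met → [s].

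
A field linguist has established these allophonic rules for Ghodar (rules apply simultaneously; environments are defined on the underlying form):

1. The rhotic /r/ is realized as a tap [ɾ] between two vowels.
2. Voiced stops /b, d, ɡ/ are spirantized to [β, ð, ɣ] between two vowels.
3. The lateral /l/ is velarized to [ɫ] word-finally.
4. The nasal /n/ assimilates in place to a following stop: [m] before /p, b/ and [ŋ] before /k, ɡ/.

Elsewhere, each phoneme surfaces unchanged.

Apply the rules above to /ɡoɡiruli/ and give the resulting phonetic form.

[ɡoɣiɾuli]

/ɡ/ — word-initial; rule 2 does not apply here → [ɡ].
/ɡ/ — between /o/ and /i/, between two vowels — surfaces as [ɣ] (rule 2).
/r/ (between /i/ and /u/): between two vowels, so rule 1 applies → [ɾ].
/l/ (between /u/ and /i/) is in the target of rule 3 but the environment (word-finally) is not met → [l].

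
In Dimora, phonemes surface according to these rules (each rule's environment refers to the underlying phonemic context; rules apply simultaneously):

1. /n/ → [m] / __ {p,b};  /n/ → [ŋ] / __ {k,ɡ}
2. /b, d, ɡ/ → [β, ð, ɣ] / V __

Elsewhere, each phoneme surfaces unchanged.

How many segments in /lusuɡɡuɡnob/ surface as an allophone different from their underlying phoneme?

3

Segments that undergo a rule: /ɡ/ → [ɣ] (rule 2); /ɡ/ → [ɣ] (rule 2); /b/ → [β] (rule 2).
All other segments surface unchanged.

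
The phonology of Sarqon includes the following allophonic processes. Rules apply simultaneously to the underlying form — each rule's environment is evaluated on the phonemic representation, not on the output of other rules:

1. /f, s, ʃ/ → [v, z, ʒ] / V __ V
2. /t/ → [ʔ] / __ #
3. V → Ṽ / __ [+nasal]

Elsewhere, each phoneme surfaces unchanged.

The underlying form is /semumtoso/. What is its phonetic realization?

/s/ (word-initial) fails the environment for rule 1, so it stays [s].
Rule 3 applies to /e/ (between /s/ and /m/: before a nasal consonant) → [ẽ].
/m/ (between /e/ and /u/) is unaffected → [m].
Rule 3 applies to /u/ (between /m/ and /m/: before a nasal consonant) → [ũ].
/m/ — not in any rule's target class → [m].
/t/ (between /m/ and /o/): rule 2 targets it, but not word-finally → unchanged [t].
/o/ (between /t/ and /s/) is in the target of rule 3 but the environment (before a nasal consonant) is not met → [o].
/s/ (between /o/ and /o/): between two vowels, so rule 1 applies → [z].
/o/ (word-final) fails the environment for rule 3, so it stays [o].

[sẽmũmtozo]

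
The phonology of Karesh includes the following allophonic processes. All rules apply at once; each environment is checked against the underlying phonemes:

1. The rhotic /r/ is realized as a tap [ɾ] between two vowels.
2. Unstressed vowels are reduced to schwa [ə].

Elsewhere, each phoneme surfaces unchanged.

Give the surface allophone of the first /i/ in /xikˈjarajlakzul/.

/i/ — between /x/ and /k/, in an unstressed syllable — surfaces as [ə] (rule 2).

[ə]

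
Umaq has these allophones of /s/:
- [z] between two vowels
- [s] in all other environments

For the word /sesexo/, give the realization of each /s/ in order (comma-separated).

Occurrence 1 (position 1): no conditioning environment matches → elsewhere allophone [s].
Occurrence 2 (position 3): between two vowels → [z].

[s], [z]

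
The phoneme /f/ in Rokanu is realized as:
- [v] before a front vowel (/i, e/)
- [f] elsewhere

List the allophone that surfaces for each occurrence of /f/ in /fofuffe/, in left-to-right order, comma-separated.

[f], [f], [f], [v]

Occurrence 1 (position 1): no conditioning environment matches → elsewhere allophone [f].
Occurrence 2 (position 3): no conditioning environment matches → elsewhere allophone [f].
Occurrence 3 (position 5): no conditioning environment matches → elsewhere allophone [f].
Occurrence 4 (position 6): before a front vowel (/i, e/) → [v].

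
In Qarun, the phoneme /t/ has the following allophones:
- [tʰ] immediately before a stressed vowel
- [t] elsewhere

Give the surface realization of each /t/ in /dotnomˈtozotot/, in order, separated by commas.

[t], [tʰ], [t], [t]

Occurrence 1 (position 3): no conditioning environment matches → elsewhere allophone [t].
Occurrence 2 (position 7): immediately before a stressed vowel → [tʰ].
Occurrence 3 (position 11): no conditioning environment matches → elsewhere allophone [t].
Occurrence 4 (position 13): no conditioning environment matches → elsewhere allophone [t].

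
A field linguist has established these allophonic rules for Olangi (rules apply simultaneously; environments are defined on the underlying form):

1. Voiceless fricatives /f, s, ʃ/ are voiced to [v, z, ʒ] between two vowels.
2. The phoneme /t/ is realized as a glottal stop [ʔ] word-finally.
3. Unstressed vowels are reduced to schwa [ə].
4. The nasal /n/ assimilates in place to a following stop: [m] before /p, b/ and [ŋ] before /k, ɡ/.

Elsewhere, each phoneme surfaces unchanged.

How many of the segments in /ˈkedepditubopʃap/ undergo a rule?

5

Segments that undergo a rule: /e/ → [ə] (rule 3); /i/ → [ə] (rule 3); /u/ → [ə] (rule 3); /o/ → [ə] (rule 3); /a/ → [ə] (rule 3).
All other segments surface unchanged.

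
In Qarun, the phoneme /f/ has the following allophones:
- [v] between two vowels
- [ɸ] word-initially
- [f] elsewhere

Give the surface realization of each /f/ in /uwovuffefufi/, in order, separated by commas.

[f], [f], [v], [v]

Occurrence 1 (position 6): no conditioning environment matches → elsewhere allophone [f].
Occurrence 2 (position 7): no conditioning environment matches → elsewhere allophone [f].
Occurrence 3 (position 9): between two vowels → [v].
Occurrence 4 (position 11): between two vowels → [v].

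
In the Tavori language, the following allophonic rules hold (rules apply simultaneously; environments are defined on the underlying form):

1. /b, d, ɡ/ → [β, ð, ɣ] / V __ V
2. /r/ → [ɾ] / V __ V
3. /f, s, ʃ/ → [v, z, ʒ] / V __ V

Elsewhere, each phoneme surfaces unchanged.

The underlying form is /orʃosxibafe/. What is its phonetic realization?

[orʃosxiβave]

/o/ (word-initial) is unaffected → [o].
/r/ (between /o/ and /ʃ/): rule 2 targets it, but not between two vowels → unchanged [r].
/ʃ/ (between /r/ and /o/) fails the environment for rule 3, so it stays [ʃ].
/o/ — not in any rule's target class → [o].
/s/ (between /o/ and /x/) is in the target of rule 3 but the environment (between two vowels) is not met → [s].
/x/ — not in any rule's target class → [x].
/i/ stays [i].
/b/ (between /i/ and /a/) occurs between two vowels → [β] by rule 1.
/a/ (between /b/ and /f/) is unaffected → [a].
Rule 3 applies to /f/ (between /a/ and /e/: between two vowels) → [v].
/e/ (word-final) is unaffected → [e].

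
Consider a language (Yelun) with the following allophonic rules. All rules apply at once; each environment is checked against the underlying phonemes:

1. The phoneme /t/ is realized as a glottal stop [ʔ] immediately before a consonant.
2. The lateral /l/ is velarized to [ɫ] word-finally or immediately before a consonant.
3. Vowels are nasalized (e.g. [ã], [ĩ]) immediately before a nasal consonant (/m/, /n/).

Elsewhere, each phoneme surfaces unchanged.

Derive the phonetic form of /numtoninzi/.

/n/ (word-initial) is unaffected → [n].
/u/ (between /n/ and /m/): before a nasal consonant, so rule 3 applies → [ũ].
/m/ (between /u/ and /t/) is unaffected → [m].
/t/ — between /m/ and /o/; rule 1 does not apply here → [t].
Rule 3 applies to /o/ (between /t/ and /n/: before a nasal consonant) → [õ].
/n/ (between /o/ and /i/): no rule targets it → [n].
Rule 3 applies to /i/ (between /n/ and /n/: before a nasal consonant) → [ĩ].
/n/ (between /i/ and /z/): no rule targets it → [n].
/z/ stays [z].
/i/ — word-final; rule 3 does not apply here → [i].

[nũmtõnĩnzi]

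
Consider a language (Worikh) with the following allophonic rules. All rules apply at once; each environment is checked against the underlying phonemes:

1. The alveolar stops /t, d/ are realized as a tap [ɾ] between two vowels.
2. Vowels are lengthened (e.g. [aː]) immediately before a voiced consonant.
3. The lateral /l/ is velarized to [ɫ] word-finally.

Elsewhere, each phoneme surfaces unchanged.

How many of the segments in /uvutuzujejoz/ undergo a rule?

6

Segments that undergo a rule: /u/ → [uː] (rule 2); /t/ → [ɾ] (rule 1); /u/ → [uː] (rule 2); /u/ → [uː] (rule 2); /e/ → [eː] (rule 2); /o/ → [oː] (rule 2).
All other segments surface unchanged.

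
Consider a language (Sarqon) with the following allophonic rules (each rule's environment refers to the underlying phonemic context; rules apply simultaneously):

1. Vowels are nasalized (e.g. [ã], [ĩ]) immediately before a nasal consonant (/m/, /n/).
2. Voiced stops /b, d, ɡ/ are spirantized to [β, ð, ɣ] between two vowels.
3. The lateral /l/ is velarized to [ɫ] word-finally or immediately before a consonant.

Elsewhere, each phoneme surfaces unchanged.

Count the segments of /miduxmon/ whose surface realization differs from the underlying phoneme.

Segments that undergo a rule: /d/ → [ð] (rule 2); /o/ → [õ] (rule 1).
All other segments surface unchanged.

2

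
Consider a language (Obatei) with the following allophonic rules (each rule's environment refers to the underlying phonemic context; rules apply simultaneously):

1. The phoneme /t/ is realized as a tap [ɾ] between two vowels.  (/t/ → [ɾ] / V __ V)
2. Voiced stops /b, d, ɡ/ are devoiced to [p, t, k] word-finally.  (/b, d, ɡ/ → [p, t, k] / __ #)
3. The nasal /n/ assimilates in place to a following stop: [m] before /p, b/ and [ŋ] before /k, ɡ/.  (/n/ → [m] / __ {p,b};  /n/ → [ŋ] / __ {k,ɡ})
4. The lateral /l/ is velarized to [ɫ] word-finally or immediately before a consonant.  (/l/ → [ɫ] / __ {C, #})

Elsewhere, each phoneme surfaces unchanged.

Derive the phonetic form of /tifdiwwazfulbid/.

[tifdiwwazfuɫbit]

/t/ (word-initial) fails the environment for rule 1, so it stays [t].
/i/ (between /t/ and /f/) is unaffected → [i].
/f/ — not in any rule's target class → [f].
/d/ — between /f/ and /i/; rule 2 does not apply here → [d].
/i/ — not in any rule's target class → [i].
/w/ (between /i/ and /w/): no rule targets it → [w].
/w/ stays [w].
/a/ (between /w/ and /z/): no rule targets it → [a].
/z/ stays [z].
/f/ — not in any rule's target class → [f].
/u/ stays [u].
/l/ — between /u/ and /b/, word-finally or immediately before a consonant — surfaces as [ɫ] (rule 4).
/b/ (between /l/ and /i/) fails the environment for rule 2, so it stays [b].
/i/ (between /b/ and /d/): no rule targets it → [i].
Rule 2 applies to /d/ (word-final: word-finally) → [t].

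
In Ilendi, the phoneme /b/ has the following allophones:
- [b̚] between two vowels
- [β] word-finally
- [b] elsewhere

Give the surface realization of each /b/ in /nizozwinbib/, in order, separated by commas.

Occurrence 1 (position 9): no conditioning environment matches → elsewhere allophone [b].
Occurrence 2 (position 11): word-finally → [β].

[b], [β]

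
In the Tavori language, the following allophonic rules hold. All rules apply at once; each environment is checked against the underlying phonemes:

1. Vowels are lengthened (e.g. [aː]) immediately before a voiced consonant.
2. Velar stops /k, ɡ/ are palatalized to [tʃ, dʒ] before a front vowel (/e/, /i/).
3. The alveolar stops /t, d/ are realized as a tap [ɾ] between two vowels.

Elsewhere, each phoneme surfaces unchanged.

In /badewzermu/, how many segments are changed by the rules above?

Segments that undergo a rule: /a/ → [aː] (rule 1); /d/ → [ɾ] (rule 3); /e/ → [eː] (rule 1); /e/ → [eː] (rule 1).
All other segments surface unchanged.

4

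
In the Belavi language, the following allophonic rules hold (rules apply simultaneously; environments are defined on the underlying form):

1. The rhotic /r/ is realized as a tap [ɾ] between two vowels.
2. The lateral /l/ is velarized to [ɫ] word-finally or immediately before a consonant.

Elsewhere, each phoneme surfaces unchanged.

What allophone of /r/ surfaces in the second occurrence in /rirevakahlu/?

Rule 1 applies to /r/ (between /i/ and /e/: between two vowels) → [ɾ].

[ɾ]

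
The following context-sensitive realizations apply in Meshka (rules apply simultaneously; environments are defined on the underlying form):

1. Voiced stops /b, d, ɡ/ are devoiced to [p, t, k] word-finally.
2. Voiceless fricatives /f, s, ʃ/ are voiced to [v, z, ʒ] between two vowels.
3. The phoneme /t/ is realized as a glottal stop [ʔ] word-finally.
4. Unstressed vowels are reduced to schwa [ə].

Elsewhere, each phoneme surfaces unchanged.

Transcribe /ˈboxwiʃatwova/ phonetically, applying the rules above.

[ˈboxwəʒətwəvə]

/b/ (word-initial) fails the environment for rule 1, so it stays [b].
/o/ (between /b/ and /x/): rule 4 targets it, but not in an unstressed syllable → unchanged [o].
/x/ (between /o/ and /w/) is unaffected → [x].
/w/ — not in any rule's target class → [w].
Rule 4 applies to /i/ (between /w/ and /ʃ/: in an unstressed syllable) → [ə].
/ʃ/ (between /i/ and /a/) occurs between two vowels → [ʒ] by rule 2.
/a/ (between /ʃ/ and /t/) occurs in an unstressed syllable → [ə] by rule 4.
/t/ (between /a/ and /w/) fails the environment for rule 3, so it stays [t].
/w/ (between /t/ and /o/) is unaffected → [w].
/o/ (between /w/ and /v/) occurs in an unstressed syllable → [ə] by rule 4.
/v/ (between /o/ and /a/) is unaffected → [v].
/a/ — word-final, in an unstressed syllable — surfaces as [ə] (rule 4).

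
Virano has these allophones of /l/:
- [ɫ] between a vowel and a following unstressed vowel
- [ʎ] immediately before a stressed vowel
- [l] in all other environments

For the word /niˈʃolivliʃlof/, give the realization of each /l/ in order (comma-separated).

Occurrence 1 (position 5): between a vowel and a following unstressed vowel → [ɫ].
Occurrence 2 (position 8): no conditioning environment matches → elsewhere allophone [l].
Occurrence 3 (position 11): no conditioning environment matches → elsewhere allophone [l].

[ɫ], [l], [l]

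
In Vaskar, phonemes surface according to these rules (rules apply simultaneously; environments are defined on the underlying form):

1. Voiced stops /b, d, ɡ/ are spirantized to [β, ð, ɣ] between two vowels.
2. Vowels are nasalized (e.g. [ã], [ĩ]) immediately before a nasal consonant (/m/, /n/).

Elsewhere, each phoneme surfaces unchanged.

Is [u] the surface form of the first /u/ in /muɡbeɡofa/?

Yes

/u/ (between /m/ and /ɡ/): rule 2 targets it, but not before a nasal consonant → unchanged [u].
The actual realization is [u], which matches [u].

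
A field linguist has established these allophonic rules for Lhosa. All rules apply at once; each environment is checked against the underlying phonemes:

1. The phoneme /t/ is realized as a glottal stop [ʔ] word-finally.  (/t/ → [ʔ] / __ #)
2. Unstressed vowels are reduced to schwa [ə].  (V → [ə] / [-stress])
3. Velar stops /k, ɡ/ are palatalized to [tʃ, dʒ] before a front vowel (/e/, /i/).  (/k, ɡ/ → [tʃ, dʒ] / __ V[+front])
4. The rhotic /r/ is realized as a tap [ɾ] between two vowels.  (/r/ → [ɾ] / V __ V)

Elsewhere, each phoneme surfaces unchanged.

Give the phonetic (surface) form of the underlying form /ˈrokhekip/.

[ˈrokhətʃəp]

/r/ (word-initial) is in the target of rule 4 but the environment (between two vowels) is not met → [r].
/o/ (between /r/ and /k/) is in the target of rule 2 but the environment (in an unstressed syllable) is not met → [o].
/k/ (between /o/ and /h/) is in the target of rule 3 but the environment (before a front vowel) is not met → [k].
/h/ — not in any rule's target class → [h].
/e/ (between /h/ and /k/) occurs in an unstressed syllable → [ə] by rule 2.
/k/ meets the environment for rule 3 (before a front vowel) → [tʃ].
Rule 2 applies to /i/ (between /k/ and /p/: in an unstressed syllable) → [ə].
/p/ (word-final): no rule targets it → [p].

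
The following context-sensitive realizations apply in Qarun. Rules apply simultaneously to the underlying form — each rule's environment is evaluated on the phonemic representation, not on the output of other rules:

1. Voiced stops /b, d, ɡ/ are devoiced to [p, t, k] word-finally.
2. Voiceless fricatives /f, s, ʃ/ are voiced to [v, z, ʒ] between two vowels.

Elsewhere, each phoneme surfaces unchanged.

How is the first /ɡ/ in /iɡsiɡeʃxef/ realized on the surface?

/ɡ/ — between /i/ and /s/; rule 1 does not apply here → [ɡ].

[ɡ]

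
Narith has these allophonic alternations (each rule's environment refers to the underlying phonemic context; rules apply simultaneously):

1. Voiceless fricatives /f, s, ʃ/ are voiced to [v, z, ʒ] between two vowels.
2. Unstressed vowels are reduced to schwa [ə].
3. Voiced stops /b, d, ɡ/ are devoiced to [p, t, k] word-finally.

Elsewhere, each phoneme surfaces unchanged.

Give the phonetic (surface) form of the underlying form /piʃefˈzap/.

/i/ meets the environment for rule 2 (in an unstressed syllable) → [ə].
/ʃ/ — between /i/ and /e/, between two vowels — surfaces as [ʒ] (rule 1).
Rule 2 applies to /e/ (between /ʃ/ and /f/: in an unstressed syllable) → [ə].
/f/ — between /e/ and /z/; rule 1 does not apply here → [f].
/a/ (between /z/ and /p/) is in the target of rule 2 but the environment (in an unstressed syllable) is not met → [a].

[pəʒəfˈzap]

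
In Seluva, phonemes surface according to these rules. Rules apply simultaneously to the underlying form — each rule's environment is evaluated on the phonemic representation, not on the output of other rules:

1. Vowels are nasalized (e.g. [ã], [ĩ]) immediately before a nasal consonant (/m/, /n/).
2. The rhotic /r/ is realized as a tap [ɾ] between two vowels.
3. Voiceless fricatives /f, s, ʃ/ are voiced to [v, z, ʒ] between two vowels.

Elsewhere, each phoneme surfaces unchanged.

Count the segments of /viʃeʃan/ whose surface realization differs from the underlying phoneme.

3

Segments that undergo a rule: /ʃ/ → [ʒ] (rule 3); /ʃ/ → [ʒ] (rule 3); /a/ → [ã] (rule 1).
All other segments surface unchanged.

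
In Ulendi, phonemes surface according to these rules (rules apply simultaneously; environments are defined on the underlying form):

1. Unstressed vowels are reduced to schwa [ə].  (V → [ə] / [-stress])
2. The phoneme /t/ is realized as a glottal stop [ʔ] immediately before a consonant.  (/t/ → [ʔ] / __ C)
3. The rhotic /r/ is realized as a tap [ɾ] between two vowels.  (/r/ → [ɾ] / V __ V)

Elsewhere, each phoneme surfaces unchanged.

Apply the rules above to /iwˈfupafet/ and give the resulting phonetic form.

[əwˈfupəfət]

/i/ (word-initial): in an unstressed syllable, so rule 1 applies → [ə].
/w/ (between /i/ and /f/) is unaffected → [w].
/f/ stays [f].
/u/ (between /f/ and /p/) fails the environment for rule 1, so it stays [u].
/p/ stays [p].
/a/ — between /p/ and /f/, in an unstressed syllable — surfaces as [ə] (rule 1).
/f/ (between /a/ and /e/) is unaffected → [f].
Rule 1 applies to /e/ (between /f/ and /t/: in an unstressed syllable) → [ə].
/t/ (word-final) is in the target of rule 2 but the environment (immediately before a consonant) is not met → [t].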